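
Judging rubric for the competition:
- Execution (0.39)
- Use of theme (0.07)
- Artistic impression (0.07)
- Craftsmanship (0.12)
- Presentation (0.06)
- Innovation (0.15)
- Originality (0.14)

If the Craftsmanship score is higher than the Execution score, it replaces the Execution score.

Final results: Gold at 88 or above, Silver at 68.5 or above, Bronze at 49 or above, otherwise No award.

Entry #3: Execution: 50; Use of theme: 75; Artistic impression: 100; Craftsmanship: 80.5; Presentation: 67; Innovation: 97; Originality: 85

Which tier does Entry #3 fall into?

Craftsmanship (80.5) > Execution (50), so Execution counts as 80.5.
Weighted total:
  Execution 80.5 × 0.39 = 31.395
  Use of theme 75 × 0.07 = 5.25
  Artistic impression 100 × 0.07 = 7
  Craftsmanship 80.5 × 0.12 = 9.66
  Presentation 67 × 0.06 = 4.02
  Innovation 97 × 0.15 = 14.55
  Originality 85 × 0.14 = 11.9
Sum = 83.775
83.775 is ≥ 68.5 and < 88 → Silver

Silver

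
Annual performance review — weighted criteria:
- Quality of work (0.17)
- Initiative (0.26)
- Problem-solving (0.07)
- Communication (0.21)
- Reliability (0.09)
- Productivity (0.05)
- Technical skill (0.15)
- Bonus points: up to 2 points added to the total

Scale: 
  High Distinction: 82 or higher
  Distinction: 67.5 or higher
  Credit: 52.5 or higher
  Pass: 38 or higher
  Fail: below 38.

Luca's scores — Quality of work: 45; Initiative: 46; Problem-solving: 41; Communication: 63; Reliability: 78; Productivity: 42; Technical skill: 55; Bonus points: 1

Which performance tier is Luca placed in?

Weighted total:
  Quality of work 45 × 0.17 = 7.65
  Initiative 46 × 0.26 = 11.96
  Problem-solving 41 × 0.07 = 2.87
  Communication 63 × 0.21 = 13.23
  Reliability 78 × 0.09 = 7.02
  Productivity 42 × 0.05 = 2.1
  Technical skill 55 × 0.15 = 8.25
Sum = 53.08
Bonus points: 53.08 + 1 = 54.08
54.08 is ≥ 52.5 and < 67.5 → Credit

Credit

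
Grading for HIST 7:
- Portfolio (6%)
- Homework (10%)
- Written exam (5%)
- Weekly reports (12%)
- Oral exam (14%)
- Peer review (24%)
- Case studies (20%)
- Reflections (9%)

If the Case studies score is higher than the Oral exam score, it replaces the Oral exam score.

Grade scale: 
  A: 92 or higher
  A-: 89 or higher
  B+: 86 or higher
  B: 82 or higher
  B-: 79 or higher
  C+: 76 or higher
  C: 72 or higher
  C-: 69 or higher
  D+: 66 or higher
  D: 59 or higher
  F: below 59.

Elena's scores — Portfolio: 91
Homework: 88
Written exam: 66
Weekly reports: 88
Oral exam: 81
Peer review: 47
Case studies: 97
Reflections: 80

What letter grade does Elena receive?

Case studies (97) > Oral exam (81), so Oral exam counts as 97.
Weighted total:
  Portfolio 91 × 0.06 = 5.46
  Homework 88 × 0.1 = 8.8
  Written exam 66 × 0.05 = 3.3
  Weekly reports 88 × 0.12 = 10.56
  Oral exam 97 × 0.14 = 13.58
  Peer review 47 × 0.24 = 11.28
  Case studies 97 × 0.2 = 19.4
  Reflections 80 × 0.09 = 7.2
Sum = 79.58
79.58 is ≥ 79 and < 82 → B-

B-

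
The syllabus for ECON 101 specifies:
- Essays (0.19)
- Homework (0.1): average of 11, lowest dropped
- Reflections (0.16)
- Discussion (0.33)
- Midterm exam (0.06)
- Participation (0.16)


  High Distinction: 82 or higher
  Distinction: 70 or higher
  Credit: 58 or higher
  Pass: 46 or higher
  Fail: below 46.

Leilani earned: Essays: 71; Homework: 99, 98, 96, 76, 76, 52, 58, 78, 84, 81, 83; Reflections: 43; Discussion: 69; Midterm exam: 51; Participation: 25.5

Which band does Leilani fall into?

Homework: drop 52 → average of remaining 10 = 829/10 = 82.9
Weighted total:
  Essays 71 × 0.19 = 13.49
  Homework 82.9 × 0.1 = 8.29
  Reflections 43 × 0.16 = 6.88
  Discussion 69 × 0.33 = 22.77
  Midterm exam 51 × 0.06 = 3.06
  Participation 25.5 × 0.16 = 4.08
Sum = 58.57
58.57 is ≥ 58 and < 70 → Credit

Credit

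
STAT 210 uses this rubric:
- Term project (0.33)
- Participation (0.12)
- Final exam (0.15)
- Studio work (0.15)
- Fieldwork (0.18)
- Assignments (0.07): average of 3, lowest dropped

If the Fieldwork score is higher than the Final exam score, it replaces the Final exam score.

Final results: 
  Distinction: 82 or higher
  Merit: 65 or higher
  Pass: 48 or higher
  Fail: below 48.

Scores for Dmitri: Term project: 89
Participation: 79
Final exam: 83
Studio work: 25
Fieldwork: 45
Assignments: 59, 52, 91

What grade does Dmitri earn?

Assignments: drop 52 → average of remaining 2 = 150/2 = 75
Fieldwork (45) ≤ Final exam (83), so Final exam stays at 83.
Weighted total:
  Term project 89 × 0.33 = 29.37
  Participation 79 × 0.12 = 9.48
  Final exam 83 × 0.15 = 12.45
  Studio work 25 × 0.15 = 3.75
  Fieldwork 45 × 0.18 = 8.1
  Assignments 75 × 0.07 = 5.25
Sum = 68.4
68.4 is ≥ 65 and < 82 → Merit

Merit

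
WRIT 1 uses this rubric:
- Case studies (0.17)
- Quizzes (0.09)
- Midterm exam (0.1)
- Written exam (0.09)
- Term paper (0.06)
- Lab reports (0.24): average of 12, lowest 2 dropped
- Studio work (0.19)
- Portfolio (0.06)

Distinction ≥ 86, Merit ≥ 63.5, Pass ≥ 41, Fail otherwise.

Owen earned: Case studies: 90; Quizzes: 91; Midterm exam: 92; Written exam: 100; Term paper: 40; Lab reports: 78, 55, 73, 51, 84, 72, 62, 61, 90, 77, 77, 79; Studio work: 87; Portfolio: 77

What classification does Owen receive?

Lab reports: drop 51, 55 → average of remaining 10 = 753/10 = 75.3
Weighted total:
  Case studies 90 × 0.17 = 15.3
  Quizzes 91 × 0.09 = 8.19
  Midterm exam 92 × 0.1 = 9.2
  Written exam 100 × 0.09 = 9
  Term paper 40 × 0.06 = 2.4
  Lab reports 75.3 × 0.24 = 18.072
  Studio work 87 × 0.19 = 16.53
  Portfolio 77 × 0.06 = 4.62
Sum = 83.312
83.312 is ≥ 63.5 and < 86 → Merit

Merit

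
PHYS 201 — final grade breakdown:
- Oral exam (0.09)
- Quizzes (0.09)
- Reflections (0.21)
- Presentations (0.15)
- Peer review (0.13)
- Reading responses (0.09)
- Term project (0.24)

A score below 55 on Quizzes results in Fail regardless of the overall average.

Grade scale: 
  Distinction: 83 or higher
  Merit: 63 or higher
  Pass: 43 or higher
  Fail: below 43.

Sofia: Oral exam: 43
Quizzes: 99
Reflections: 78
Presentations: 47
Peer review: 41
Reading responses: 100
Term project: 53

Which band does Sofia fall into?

Merit

Quizzes score 99 ≥ 55: minimum met.
Weighted total:
  Oral exam 43 × 0.09 = 3.87
  Quizzes 99 × 0.09 = 8.91
  Reflections 78 × 0.21 = 16.38
  Presentations 47 × 0.15 = 7.05
  Peer review 41 × 0.13 = 5.33
  Reading responses 100 × 0.09 = 9
  Term project 53 × 0.24 = 12.72
Sum = 63.26
63.26 is ≥ 63 and < 83 → Merit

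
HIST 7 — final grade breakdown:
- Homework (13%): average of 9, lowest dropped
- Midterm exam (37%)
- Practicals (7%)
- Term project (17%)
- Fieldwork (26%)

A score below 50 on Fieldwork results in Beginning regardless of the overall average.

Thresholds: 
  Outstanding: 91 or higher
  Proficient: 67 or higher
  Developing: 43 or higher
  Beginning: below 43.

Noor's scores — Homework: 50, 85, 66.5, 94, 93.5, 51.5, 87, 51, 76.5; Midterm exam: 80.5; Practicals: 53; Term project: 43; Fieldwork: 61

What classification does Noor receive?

Developing

Homework: drop 50 → average of remaining 8 = 605/8 = 75.625
Fieldwork score 61 ≥ 50: minimum met.
Weighted total:
  Homework 75.625 × 0.13 = 9.83125
  Midterm exam 80.5 × 0.37 = 29.785
  Practicals 53 × 0.07 = 3.71
  Term project 43 × 0.17 = 7.31
  Fieldwork 61 × 0.26 = 15.86
Sum = 66.49625
66.49625 is ≥ 43 and < 67 → Developing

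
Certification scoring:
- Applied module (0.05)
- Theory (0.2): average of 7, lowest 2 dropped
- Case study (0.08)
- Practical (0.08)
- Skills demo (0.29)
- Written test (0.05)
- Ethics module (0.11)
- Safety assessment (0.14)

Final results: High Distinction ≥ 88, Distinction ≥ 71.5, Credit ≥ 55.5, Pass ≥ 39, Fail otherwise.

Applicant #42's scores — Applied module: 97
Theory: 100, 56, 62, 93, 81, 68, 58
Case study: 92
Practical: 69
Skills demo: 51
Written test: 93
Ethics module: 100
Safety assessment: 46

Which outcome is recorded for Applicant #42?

Credit

Theory: drop 56, 58 → average of remaining 5 = 404/5 = 80.8
Weighted total:
  Applied module 97 × 0.05 = 4.85
  Theory 80.8 × 0.2 = 16.16
  Case study 92 × 0.08 = 7.36
  Practical 69 × 0.08 = 5.52
  Skills demo 51 × 0.29 = 14.79
  Written test 93 × 0.05 = 4.65
  Ethics module 100 × 0.11 = 11
  Safety assessment 46 × 0.14 = 6.44
Sum = 70.77
70.77 is ≥ 55.5 and < 71.5 → Credit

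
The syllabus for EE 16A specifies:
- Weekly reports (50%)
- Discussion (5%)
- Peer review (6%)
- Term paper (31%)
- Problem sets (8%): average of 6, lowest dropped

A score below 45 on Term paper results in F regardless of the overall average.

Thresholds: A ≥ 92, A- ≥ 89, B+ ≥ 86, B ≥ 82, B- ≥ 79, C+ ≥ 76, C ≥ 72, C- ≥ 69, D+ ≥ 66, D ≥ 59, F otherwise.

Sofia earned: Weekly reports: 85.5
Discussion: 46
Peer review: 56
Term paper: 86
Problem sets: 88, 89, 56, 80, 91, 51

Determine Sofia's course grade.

Problem sets: drop 51 → average of remaining 5 = 404/5 = 80.8
Term paper score 86 ≥ 45: minimum met.
Weighted total:
  Weekly reports 85.5 × 0.5 = 42.75
  Discussion 46 × 0.05 = 2.3
  Peer review 56 × 0.06 = 3.36
  Term paper 86 × 0.31 = 26.66
  Problem sets 80.8 × 0.08 = 6.464
Sum = 81.534
81.534 is ≥ 79 and < 82 → B-

B-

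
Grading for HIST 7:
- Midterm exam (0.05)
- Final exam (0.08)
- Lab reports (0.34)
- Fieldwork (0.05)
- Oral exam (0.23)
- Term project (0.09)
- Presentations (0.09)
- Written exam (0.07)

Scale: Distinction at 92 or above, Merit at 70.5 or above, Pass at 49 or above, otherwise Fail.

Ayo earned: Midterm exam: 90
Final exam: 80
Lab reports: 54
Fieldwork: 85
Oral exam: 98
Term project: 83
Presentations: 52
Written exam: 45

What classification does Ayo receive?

Weighted total:
  Midterm exam 90 × 0.05 = 4.5
  Final exam 80 × 0.08 = 6.4
  Lab reports 54 × 0.34 = 18.36
  Fieldwork 85 × 0.05 = 4.25
  Oral exam 98 × 0.23 = 22.54
  Term project 83 × 0.09 = 7.47
  Presentations 52 × 0.09 = 4.68
  Written exam 45 × 0.07 = 3.15
Sum = 71.35
71.35 is ≥ 70.5 and < 92 → Merit

Merit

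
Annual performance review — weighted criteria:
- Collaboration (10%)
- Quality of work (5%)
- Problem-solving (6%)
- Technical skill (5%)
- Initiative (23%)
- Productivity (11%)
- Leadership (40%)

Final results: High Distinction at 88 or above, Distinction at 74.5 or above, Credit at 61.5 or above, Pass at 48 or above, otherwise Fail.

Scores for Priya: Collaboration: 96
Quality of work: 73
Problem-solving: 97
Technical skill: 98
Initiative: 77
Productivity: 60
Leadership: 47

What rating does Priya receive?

Credit

Weighted total:
  Collaboration 96 × 0.1 = 9.6
  Quality of work 73 × 0.05 = 3.65
  Problem-solving 97 × 0.06 = 5.82
  Technical skill 98 × 0.05 = 4.9
  Initiative 77 × 0.23 = 17.71
  Productivity 60 × 0.11 = 6.6
  Leadership 47 × 0.4 = 18.8
Sum = 67.08
67.08 is ≥ 61.5 and < 74.5 → Credit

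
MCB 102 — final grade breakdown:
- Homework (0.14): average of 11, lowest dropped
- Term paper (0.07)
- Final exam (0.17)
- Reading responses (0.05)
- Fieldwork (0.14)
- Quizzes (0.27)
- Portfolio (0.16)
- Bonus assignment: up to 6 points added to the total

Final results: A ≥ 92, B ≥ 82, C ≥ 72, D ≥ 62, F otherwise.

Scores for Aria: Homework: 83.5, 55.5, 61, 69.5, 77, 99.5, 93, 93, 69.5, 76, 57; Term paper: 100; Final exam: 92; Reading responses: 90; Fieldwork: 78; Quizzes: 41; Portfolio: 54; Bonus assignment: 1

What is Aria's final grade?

Homework: drop 55.5 → average of remaining 10 = 779/10 = 77.9
Weighted total:
  Homework 77.9 × 0.14 = 10.906
  Term paper 100 × 0.07 = 7
  Final exam 92 × 0.17 = 15.64
  Reading responses 90 × 0.05 = 4.5
  Fieldwork 78 × 0.14 = 10.92
  Quizzes 41 × 0.27 = 11.07
  Portfolio 54 × 0.16 = 8.64
Sum = 68.676
Bonus assignment: 68.676 + 1 = 69.676
69.676 is ≥ 62 and < 72 → D

D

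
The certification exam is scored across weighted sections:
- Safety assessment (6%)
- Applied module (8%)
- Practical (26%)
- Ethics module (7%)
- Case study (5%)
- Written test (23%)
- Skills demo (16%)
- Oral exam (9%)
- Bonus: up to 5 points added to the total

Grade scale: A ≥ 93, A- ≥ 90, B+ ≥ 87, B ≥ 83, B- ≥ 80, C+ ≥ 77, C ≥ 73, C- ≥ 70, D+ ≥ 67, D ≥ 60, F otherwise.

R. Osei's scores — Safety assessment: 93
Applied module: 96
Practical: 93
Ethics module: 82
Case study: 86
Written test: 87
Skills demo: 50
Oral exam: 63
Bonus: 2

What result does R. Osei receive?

Weighted total:
  Safety assessment 93 × 0.06 = 5.58
  Applied module 96 × 0.08 = 7.68
  Practical 93 × 0.26 = 24.18
  Ethics module 82 × 0.07 = 5.74
  Case study 86 × 0.05 = 4.3
  Written test 87 × 0.23 = 20.01
  Skills demo 50 × 0.16 = 8
  Oral exam 63 × 0.09 = 5.67
Sum = 81.16
Bonus: 81.16 + 2 = 83.16
83.16 is ≥ 83 and < 87 → B

B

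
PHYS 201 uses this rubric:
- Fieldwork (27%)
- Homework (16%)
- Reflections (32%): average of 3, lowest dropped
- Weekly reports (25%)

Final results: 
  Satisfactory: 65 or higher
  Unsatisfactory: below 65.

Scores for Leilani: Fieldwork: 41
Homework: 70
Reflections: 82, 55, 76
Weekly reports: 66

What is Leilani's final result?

Unsatisfactory

Reflections: drop 55 → average of remaining 2 = 158/2 = 79
Weighted total:
  Fieldwork 41 × 0.27 = 11.07
  Homework 70 × 0.16 = 11.2
  Reflections 79 × 0.32 = 25.28
  Weekly reports 66 × 0.25 = 16.5
Sum = 64.05
64.05 < 65 → Unsatisfactory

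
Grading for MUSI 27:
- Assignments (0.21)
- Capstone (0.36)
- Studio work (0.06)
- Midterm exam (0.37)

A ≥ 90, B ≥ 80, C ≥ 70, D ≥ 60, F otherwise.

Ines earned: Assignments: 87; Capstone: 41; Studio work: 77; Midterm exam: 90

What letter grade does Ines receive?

C

Weighted total:
  Assignments 87 × 0.21 = 18.27
  Capstone 41 × 0.36 = 14.76
  Studio work 77 × 0.06 = 4.62
  Midterm exam 90 × 0.37 = 33.3
Sum = 70.95
70.95 is ≥ 70 and < 80 → C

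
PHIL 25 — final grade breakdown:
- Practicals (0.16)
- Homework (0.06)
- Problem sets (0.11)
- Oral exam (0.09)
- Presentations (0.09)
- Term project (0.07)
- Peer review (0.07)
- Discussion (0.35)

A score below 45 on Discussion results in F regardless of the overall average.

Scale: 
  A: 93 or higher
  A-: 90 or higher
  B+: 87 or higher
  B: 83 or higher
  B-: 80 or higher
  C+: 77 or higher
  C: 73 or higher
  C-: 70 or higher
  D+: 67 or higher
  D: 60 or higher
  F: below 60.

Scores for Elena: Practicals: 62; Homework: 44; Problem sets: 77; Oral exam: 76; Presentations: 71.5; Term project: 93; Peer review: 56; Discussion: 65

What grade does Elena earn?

D+

Discussion score 65 ≥ 45: minimum met.
Weighted total:
  Practicals 62 × 0.16 = 9.92
  Homework 44 × 0.06 = 2.64
  Problem sets 77 × 0.11 = 8.47
  Oral exam 76 × 0.09 = 6.84
  Presentations 71.5 × 0.09 = 6.435
  Term project 93 × 0.07 = 6.51
  Peer review 56 × 0.07 = 3.92
  Discussion 65 × 0.35 = 22.75
Sum = 67.485
67.485 is ≥ 67 and < 70 → D+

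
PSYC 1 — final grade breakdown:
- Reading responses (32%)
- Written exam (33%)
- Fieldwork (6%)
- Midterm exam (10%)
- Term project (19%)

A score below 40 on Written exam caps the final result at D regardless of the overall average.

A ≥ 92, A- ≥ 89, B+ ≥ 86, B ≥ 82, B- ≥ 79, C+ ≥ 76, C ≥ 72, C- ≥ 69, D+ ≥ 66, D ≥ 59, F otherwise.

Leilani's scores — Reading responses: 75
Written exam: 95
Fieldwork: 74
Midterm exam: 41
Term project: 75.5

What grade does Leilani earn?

C+

Written exam score 95 ≥ 40: minimum met.
Weighted total:
  Reading responses 75 × 0.32 = 24
  Written exam 95 × 0.33 = 31.35
  Fieldwork 74 × 0.06 = 4.44
  Midterm exam 41 × 0.1 = 4.1
  Term project 75.5 × 0.19 = 14.345
Sum = 78.235
78.235 is ≥ 76 and < 79 → C+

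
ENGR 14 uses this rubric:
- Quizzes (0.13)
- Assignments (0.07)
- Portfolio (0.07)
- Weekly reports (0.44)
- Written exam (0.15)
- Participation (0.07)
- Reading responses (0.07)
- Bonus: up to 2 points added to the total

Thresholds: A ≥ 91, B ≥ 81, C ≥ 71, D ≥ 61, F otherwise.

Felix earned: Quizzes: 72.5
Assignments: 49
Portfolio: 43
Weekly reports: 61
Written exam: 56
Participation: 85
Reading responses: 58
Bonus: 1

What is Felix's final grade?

Weighted total:
  Quizzes 72.5 × 0.13 = 9.425
  Assignments 49 × 0.07 = 3.43
  Portfolio 43 × 0.07 = 3.01
  Weekly reports 61 × 0.44 = 26.84
  Written exam 56 × 0.15 = 8.4
  Participation 85 × 0.07 = 5.95
  Reading responses 58 × 0.07 = 4.06
Sum = 61.115
Bonus: 61.115 + 1 = 62.115
62.115 is ≥ 61 and < 71 → D

D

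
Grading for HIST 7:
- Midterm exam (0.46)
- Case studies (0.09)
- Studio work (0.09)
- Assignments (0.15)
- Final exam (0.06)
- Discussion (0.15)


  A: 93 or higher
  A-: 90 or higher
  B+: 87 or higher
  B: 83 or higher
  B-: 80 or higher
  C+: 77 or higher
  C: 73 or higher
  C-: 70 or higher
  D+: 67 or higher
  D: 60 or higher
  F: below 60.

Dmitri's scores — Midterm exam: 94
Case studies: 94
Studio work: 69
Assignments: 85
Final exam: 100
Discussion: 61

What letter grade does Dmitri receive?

Weighted total:
  Midterm exam 94 × 0.46 = 43.24
  Case studies 94 × 0.09 = 8.46
  Studio work 69 × 0.09 = 6.21
  Assignments 85 × 0.15 = 12.75
  Final exam 100 × 0.06 = 6
  Discussion 61 × 0.15 = 9.15
Sum = 85.81
85.81 is ≥ 83 and < 87 → B

B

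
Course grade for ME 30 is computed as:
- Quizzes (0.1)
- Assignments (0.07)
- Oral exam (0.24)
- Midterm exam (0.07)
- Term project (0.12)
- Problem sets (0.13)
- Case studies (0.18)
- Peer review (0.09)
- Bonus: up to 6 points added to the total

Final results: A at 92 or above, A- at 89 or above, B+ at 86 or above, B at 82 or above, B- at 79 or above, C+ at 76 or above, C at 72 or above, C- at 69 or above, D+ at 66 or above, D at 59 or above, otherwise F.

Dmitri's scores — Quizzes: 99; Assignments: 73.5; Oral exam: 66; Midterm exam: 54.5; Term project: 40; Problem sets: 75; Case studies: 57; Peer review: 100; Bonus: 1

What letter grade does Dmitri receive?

C-

Weighted total:
  Quizzes 99 × 0.1 = 9.9
  Assignments 73.5 × 0.07 = 5.145
  Oral exam 66 × 0.24 = 15.84
  Midterm exam 54.5 × 0.07 = 3.815
  Term project 40 × 0.12 = 4.8
  Problem sets 75 × 0.13 = 9.75
  Case studies 57 × 0.18 = 10.26
  Peer review 100 × 0.09 = 9
Sum = 68.51
Bonus: 68.51 + 1 = 69.51
69.51 is ≥ 69 and < 72 → C-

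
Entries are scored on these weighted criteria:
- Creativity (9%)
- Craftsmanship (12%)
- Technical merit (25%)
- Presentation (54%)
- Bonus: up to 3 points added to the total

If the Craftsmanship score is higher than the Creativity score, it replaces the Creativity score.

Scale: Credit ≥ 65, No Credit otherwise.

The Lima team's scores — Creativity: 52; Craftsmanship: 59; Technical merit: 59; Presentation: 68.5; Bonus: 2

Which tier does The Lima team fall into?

Credit

Craftsmanship (59) > Creativity (52), so Creativity counts as 59.
Weighted total:
  Creativity 59 × 0.09 = 5.31
  Craftsmanship 59 × 0.12 = 7.08
  Technical merit 59 × 0.25 = 14.75
  Presentation 68.5 × 0.54 = 36.99
Sum = 64.13
Bonus: 64.13 + 2 = 66.13
66.13 ≥ 65 → Credit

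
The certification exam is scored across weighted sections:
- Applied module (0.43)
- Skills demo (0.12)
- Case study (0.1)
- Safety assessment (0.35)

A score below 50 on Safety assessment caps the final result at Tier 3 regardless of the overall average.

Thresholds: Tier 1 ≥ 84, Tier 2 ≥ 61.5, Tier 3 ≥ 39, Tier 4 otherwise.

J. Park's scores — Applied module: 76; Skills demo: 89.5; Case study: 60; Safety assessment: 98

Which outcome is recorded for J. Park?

Tier 2

Safety assessment score 98 ≥ 50: minimum met.
Weighted total:
  Applied module 76 × 0.43 = 32.68
  Skills demo 89.5 × 0.12 = 10.74
  Case study 60 × 0.1 = 6
  Safety assessment 98 × 0.35 = 34.3
Sum = 83.72
83.72 is ≥ 61.5 and < 84 → Tier 2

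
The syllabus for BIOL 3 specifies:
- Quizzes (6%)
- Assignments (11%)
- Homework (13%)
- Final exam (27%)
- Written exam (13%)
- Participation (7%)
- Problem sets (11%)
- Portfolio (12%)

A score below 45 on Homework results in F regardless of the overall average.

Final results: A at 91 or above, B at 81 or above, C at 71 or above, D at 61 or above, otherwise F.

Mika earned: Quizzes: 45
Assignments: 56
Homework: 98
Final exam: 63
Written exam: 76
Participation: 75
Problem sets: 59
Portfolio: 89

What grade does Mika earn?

D

Homework score 98 ≥ 45: minimum met.
Weighted total:
  Quizzes 45 × 0.06 = 2.7
  Assignments 56 × 0.11 = 6.16
  Homework 98 × 0.13 = 12.74
  Final exam 63 × 0.27 = 17.01
  Written exam 76 × 0.13 = 9.88
  Participation 75 × 0.07 = 5.25
  Problem sets 59 × 0.11 = 6.49
  Portfolio 89 × 0.12 = 10.68
Sum = 70.91
70.91 is ≥ 61 and < 71 → D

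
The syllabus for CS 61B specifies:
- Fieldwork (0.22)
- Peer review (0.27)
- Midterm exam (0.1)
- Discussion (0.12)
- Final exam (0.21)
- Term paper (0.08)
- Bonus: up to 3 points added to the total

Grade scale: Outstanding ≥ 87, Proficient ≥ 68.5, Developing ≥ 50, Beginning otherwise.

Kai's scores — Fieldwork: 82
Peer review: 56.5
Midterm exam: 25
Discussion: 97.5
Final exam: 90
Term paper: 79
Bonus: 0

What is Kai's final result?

Proficient

Weighted total:
  Fieldwork 82 × 0.22 = 18.04
  Peer review 56.5 × 0.27 = 15.255
  Midterm exam 25 × 0.1 = 2.5
  Discussion 97.5 × 0.12 = 11.7
  Final exam 90 × 0.21 = 18.9
  Term paper 79 × 0.08 = 6.32
Sum = 72.715
Bonus: 72.715 + 0 = 72.715
72.715 is ≥ 68.5 and < 87 → Proficient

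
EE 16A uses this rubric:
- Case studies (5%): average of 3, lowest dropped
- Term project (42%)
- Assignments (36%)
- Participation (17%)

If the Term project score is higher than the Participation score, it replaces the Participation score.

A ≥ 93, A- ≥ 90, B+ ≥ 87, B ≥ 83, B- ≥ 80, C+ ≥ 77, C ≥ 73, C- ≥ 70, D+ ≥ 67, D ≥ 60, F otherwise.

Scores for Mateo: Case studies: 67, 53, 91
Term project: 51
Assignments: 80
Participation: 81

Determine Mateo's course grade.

D+

Case studies: drop 53 → average of remaining 2 = 158/2 = 79
Term project (51) ≤ Participation (81), so Participation stays at 81.
Weighted total:
  Case studies 79 × 0.05 = 3.95
  Term project 51 × 0.42 = 21.42
  Assignments 80 × 0.36 = 28.8
  Participation 81 × 0.17 = 13.77
Sum = 67.94
67.94 is ≥ 67 and < 70 → D+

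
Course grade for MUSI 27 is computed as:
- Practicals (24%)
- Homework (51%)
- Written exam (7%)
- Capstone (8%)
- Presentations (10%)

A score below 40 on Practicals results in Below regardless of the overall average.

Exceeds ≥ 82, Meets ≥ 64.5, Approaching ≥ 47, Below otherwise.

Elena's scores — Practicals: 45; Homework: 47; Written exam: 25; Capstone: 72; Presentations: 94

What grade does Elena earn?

Practicals score 45 ≥ 40: minimum met.
Weighted total:
  Practicals 45 × 0.24 = 10.8
  Homework 47 × 0.51 = 23.97
  Written exam 25 × 0.07 = 1.75
  Capstone 72 × 0.08 = 5.76
  Presentations 94 × 0.1 = 9.4
Sum = 51.68
51.68 is ≥ 47 and < 64.5 → Approaching

Approaching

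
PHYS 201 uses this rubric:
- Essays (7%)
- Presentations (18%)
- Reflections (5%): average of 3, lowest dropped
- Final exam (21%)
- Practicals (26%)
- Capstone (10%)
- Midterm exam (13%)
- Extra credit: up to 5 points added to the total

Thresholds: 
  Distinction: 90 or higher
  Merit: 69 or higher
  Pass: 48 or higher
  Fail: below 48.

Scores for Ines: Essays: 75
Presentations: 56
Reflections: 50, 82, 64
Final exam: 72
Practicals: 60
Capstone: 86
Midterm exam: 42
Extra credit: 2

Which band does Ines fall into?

Pass

Reflections: drop 50 → average of remaining 2 = 146/2 = 73
Weighted total:
  Essays 75 × 0.07 = 5.25
  Presentations 56 × 0.18 = 10.08
  Reflections 73 × 0.05 = 3.65
  Final exam 72 × 0.21 = 15.12
  Practicals 60 × 0.26 = 15.6
  Capstone 86 × 0.1 = 8.6
  Midterm exam 42 × 0.13 = 5.46
Sum = 63.76
Extra credit: 63.76 + 2 = 65.76
65.76 is ≥ 48 and < 69 → Pass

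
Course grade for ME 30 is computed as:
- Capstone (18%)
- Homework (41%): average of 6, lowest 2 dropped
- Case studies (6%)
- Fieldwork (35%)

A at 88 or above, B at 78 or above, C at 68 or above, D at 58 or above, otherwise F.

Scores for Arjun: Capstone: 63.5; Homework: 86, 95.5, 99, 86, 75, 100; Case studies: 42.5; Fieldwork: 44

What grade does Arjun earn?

Homework: drop 75, 86 → average of remaining 4 = 380.5/4 = 95.125
Weighted total:
  Capstone 63.5 × 0.18 = 11.43
  Homework 95.125 × 0.41 = 39.00125
  Case studies 42.5 × 0.06 = 2.55
  Fieldwork 44 × 0.35 = 15.4
Sum = 68.38125
68.38125 is ≥ 68 and < 78 → C

C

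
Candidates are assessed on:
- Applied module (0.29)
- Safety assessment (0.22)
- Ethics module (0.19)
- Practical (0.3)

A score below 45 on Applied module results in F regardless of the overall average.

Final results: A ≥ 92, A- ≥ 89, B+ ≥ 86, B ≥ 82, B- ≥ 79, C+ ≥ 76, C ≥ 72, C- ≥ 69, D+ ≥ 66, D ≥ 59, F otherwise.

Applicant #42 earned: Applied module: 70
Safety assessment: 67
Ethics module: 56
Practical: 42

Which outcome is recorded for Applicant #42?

Applied module score 70 ≥ 45: minimum met.
Weighted total:
  Applied module 70 × 0.29 = 20.3
  Safety assessment 67 × 0.22 = 14.74
  Ethics module 56 × 0.19 = 10.64
  Practical 42 × 0.3 = 12.6
Sum = 58.28
58.28 < 59 → F

F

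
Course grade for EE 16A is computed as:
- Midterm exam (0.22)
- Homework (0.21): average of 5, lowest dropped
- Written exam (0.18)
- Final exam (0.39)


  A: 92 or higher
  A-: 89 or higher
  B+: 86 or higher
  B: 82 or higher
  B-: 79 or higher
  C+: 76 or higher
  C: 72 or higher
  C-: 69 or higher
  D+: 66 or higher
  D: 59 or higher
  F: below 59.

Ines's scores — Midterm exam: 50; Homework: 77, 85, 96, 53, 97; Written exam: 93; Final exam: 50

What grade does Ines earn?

D

Homework: drop 53 → average of remaining 4 = 355/4 = 88.75
Weighted total:
  Midterm exam 50 × 0.22 = 11
  Homework 88.75 × 0.21 = 18.6375
  Written exam 93 × 0.18 = 16.74
  Final exam 50 × 0.39 = 19.5
Sum = 65.8775
65.8775 is ≥ 59 and < 66 → D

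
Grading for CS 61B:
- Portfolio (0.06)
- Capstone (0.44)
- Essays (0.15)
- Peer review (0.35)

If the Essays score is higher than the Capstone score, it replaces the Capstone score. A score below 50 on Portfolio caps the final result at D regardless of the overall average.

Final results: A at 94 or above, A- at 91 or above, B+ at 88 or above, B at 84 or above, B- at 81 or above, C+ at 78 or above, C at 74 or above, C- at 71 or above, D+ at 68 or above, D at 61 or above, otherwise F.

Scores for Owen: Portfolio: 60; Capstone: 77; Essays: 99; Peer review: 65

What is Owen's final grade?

B

Essays (99) > Capstone (77), so Capstone counts as 99.
Portfolio score 60 ≥ 50: minimum met.
Weighted total:
  Portfolio 60 × 0.06 = 3.6
  Capstone 99 × 0.44 = 43.56
  Essays 99 × 0.15 = 14.85
  Peer review 65 × 0.35 = 22.75
Sum = 84.76
84.76 is ≥ 84 and < 88 → B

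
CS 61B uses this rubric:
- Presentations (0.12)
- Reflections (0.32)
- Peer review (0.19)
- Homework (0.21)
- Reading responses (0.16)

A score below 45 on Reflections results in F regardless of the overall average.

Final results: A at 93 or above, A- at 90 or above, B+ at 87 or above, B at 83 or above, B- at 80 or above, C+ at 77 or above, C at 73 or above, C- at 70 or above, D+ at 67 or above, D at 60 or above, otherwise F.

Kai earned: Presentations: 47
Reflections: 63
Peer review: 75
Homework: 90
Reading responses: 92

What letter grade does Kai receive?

Reflections score 63 ≥ 45: minimum met.
Weighted total:
  Presentations 47 × 0.12 = 5.64
  Reflections 63 × 0.32 = 20.16
  Peer review 75 × 0.19 = 14.25
  Homework 90 × 0.21 = 18.9
  Reading responses 92 × 0.16 = 14.72
Sum = 73.67
73.67 is ≥ 73 and < 77 → C

C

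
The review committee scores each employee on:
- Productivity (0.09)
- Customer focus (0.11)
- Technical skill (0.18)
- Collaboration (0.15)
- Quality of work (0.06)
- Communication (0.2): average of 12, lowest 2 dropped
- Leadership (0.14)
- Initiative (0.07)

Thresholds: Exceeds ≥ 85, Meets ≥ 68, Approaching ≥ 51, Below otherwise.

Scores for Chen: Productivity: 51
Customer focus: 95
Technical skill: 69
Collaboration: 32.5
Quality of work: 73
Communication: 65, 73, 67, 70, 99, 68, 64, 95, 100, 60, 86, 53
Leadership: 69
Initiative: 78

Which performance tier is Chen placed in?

Approaching

Communication: drop 53, 60 → average of remaining 10 = 787/10 = 78.7
Weighted total:
  Productivity 51 × 0.09 = 4.59
  Customer focus 95 × 0.11 = 10.45
  Technical skill 69 × 0.18 = 12.42
  Collaboration 32.5 × 0.15 = 4.875
  Quality of work 73 × 0.06 = 4.38
  Communication 78.7 × 0.2 = 15.74
  Leadership 69 × 0.14 = 9.66
  Initiative 78 × 0.07 = 5.46
Sum = 67.575
67.575 is ≥ 51 and < 68 → Approaching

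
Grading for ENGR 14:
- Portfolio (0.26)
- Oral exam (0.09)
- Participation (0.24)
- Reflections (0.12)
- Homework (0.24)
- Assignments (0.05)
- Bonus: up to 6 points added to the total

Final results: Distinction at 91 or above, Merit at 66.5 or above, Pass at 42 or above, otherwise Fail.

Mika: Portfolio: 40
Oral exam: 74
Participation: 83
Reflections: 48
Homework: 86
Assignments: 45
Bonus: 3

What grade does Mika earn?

Merit

Weighted total:
  Portfolio 40 × 0.26 = 10.4
  Oral exam 74 × 0.09 = 6.66
  Participation 83 × 0.24 = 19.92
  Reflections 48 × 0.12 = 5.76
  Homework 86 × 0.24 = 20.64
  Assignments 45 × 0.05 = 2.25
Sum = 65.63
Bonus: 65.63 + 3 = 68.63
68.63 is ≥ 66.5 and < 91 → Merit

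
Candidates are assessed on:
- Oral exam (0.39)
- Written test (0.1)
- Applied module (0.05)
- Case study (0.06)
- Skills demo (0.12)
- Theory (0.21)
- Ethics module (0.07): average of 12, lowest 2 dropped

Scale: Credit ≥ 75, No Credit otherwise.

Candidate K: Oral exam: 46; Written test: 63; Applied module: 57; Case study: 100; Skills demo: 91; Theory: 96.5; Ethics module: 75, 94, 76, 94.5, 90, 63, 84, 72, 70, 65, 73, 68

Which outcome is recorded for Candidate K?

Ethics module: drop 63, 65 → average of remaining 10 = 796.5/10 = 79.65
Weighted total:
  Oral exam 46 × 0.39 = 17.94
  Written test 63 × 0.1 = 6.3
  Applied module 57 × 0.05 = 2.85
  Case study 100 × 0.06 = 6
  Skills demo 91 × 0.12 = 10.92
  Theory 96.5 × 0.21 = 20.265
  Ethics module 79.65 × 0.07 = 5.5755
Sum = 69.8505
69.8505 < 75 → No Credit

No Credit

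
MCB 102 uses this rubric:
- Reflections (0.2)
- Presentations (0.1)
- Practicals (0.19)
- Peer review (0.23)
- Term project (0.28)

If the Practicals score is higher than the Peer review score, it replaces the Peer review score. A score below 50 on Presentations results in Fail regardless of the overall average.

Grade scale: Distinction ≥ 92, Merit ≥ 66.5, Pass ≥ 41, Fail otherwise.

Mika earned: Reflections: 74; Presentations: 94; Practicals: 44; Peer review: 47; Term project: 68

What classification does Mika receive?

Practicals (44) ≤ Peer review (47), so Peer review stays at 47.
Presentations score 94 ≥ 50: minimum met.
Weighted total:
  Reflections 74 × 0.2 = 14.8
  Presentations 94 × 0.1 = 9.4
  Practicals 44 × 0.19 = 8.36
  Peer review 47 × 0.23 = 10.81
  Term project 68 × 0.28 = 19.04
Sum = 62.41
62.41 is ≥ 41 and < 66.5 → Pass

Pass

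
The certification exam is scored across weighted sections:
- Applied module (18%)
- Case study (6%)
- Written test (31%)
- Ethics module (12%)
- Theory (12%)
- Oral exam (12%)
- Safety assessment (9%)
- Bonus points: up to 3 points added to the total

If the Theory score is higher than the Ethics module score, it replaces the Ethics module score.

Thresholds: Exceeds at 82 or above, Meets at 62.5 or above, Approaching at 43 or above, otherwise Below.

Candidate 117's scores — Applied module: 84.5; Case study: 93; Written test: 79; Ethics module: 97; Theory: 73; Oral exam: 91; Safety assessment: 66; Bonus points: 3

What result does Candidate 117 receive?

Theory (73) ≤ Ethics module (97), so Ethics module stays at 97.
Weighted total:
  Applied module 84.5 × 0.18 = 15.21
  Case study 93 × 0.06 = 5.58
  Written test 79 × 0.31 = 24.49
  Ethics module 97 × 0.12 = 11.64
  Theory 73 × 0.12 = 8.76
  Oral exam 91 × 0.12 = 10.92
  Safety assessment 66 × 0.09 = 5.94
Sum = 82.54
Bonus points: 82.54 + 3 = 85.54
85.54 ≥ 82 → Exceeds

Exceeds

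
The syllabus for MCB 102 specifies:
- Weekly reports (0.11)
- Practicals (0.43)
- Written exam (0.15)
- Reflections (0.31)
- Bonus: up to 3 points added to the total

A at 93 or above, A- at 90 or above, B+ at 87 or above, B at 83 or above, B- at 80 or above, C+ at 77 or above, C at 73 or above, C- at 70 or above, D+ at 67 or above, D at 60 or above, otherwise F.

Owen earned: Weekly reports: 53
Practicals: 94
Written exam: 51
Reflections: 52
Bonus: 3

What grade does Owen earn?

Weighted total:
  Weekly reports 53 × 0.11 = 5.83
  Practicals 94 × 0.43 = 40.42
  Written exam 51 × 0.15 = 7.65
  Reflections 52 × 0.31 = 16.12
Sum = 70.02
Bonus: 70.02 + 3 = 73.02
73.02 is ≥ 73 and < 77 → C

C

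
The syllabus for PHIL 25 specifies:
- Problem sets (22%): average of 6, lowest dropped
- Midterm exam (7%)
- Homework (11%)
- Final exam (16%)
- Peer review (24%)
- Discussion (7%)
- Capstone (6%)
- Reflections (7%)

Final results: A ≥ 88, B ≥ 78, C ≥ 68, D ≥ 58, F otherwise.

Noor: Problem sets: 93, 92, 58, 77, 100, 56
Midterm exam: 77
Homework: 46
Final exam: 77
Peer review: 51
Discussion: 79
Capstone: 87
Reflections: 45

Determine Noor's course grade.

Problem sets: drop 56 → average of remaining 5 = 420/5 = 84
Weighted total:
  Problem sets 84 × 0.22 = 18.48
  Midterm exam 77 × 0.07 = 5.39
  Homework 46 × 0.11 = 5.06
  Final exam 77 × 0.16 = 12.32
  Peer review 51 × 0.24 = 12.24
  Discussion 79 × 0.07 = 5.53
  Capstone 87 × 0.06 = 5.22
  Reflections 45 × 0.07 = 3.15
Sum = 67.39
67.39 is ≥ 58 and < 68 → D

D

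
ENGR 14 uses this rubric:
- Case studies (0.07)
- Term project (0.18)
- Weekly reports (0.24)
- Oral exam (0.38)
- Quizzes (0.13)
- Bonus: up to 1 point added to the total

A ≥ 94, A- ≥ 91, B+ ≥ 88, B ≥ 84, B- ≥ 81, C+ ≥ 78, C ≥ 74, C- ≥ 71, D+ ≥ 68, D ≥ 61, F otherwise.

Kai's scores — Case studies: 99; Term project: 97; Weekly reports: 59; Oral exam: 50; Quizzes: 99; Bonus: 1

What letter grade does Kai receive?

Weighted total:
  Case studies 99 × 0.07 = 6.93
  Term project 97 × 0.18 = 17.46
  Weekly reports 59 × 0.24 = 14.16
  Oral exam 50 × 0.38 = 19
  Quizzes 99 × 0.13 = 12.87
Sum = 70.42
Bonus: 70.42 + 1 = 71.42
71.42 is ≥ 71 and < 74 → C-

C-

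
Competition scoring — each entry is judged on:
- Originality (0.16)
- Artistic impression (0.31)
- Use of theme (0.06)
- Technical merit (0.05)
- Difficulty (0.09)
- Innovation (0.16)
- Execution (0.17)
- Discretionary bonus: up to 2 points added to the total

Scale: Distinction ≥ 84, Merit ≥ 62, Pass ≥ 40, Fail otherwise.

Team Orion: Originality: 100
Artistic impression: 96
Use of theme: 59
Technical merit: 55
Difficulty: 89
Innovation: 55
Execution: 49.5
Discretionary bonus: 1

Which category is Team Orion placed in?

Weighted total:
  Originality 100 × 0.16 = 16
  Artistic impression 96 × 0.31 = 29.76
  Use of theme 59 × 0.06 = 3.54
  Technical merit 55 × 0.05 = 2.75
  Difficulty 89 × 0.09 = 8.01
  Innovation 55 × 0.16 = 8.8
  Execution 49.5 × 0.17 = 8.415
Sum = 77.275
Discretionary bonus: 77.275 + 1 = 78.275
78.275 is ≥ 62 and < 84 → Merit

Merit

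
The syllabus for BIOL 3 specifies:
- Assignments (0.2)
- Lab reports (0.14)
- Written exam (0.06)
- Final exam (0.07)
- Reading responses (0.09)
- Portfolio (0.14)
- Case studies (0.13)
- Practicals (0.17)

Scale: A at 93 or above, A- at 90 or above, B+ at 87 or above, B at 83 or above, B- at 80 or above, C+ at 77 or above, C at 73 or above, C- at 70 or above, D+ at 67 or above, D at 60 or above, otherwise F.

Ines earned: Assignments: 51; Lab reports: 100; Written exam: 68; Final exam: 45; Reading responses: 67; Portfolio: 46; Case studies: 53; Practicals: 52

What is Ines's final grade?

F

Weighted total:
  Assignments 51 × 0.2 = 10.2
  Lab reports 100 × 0.14 = 14
  Written exam 68 × 0.06 = 4.08
  Final exam 45 × 0.07 = 3.15
  Reading responses 67 × 0.09 = 6.03
  Portfolio 46 × 0.14 = 6.44
  Case studies 53 × 0.13 = 6.89
  Practicals 52 × 0.17 = 8.84
Sum = 59.63
59.63 < 60 → F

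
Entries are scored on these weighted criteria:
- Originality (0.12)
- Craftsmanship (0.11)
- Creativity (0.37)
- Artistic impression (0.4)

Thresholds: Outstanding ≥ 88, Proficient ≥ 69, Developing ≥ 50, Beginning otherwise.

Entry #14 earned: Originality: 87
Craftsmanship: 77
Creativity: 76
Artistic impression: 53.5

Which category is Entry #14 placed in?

Developing

Weighted total:
  Originality 87 × 0.12 = 10.44
  Craftsmanship 77 × 0.11 = 8.47
  Creativity 76 × 0.37 = 28.12
  Artistic impression 53.5 × 0.4 = 21.4
Sum = 68.43
68.43 is ≥ 50 and < 69 → Developing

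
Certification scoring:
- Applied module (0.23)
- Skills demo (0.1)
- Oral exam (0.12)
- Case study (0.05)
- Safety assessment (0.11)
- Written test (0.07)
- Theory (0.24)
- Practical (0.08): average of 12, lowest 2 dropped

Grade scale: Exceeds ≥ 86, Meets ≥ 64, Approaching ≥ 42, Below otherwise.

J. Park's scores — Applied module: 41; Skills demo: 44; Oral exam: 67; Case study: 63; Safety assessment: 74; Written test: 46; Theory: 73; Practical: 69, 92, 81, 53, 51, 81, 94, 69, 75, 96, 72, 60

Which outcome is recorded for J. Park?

Approaching

Practical: drop 51, 53 → average of remaining 10 = 789/10 = 78.9
Weighted total:
  Applied module 41 × 0.23 = 9.43
  Skills demo 44 × 0.1 = 4.4
  Oral exam 67 × 0.12 = 8.04
  Case study 63 × 0.05 = 3.15
  Safety assessment 74 × 0.11 = 8.14
  Written test 46 × 0.07 = 3.22
  Theory 73 × 0.24 = 17.52
  Practical 78.9 × 0.08 = 6.312
Sum = 60.212
60.212 is ≥ 42 and < 64 → Approaching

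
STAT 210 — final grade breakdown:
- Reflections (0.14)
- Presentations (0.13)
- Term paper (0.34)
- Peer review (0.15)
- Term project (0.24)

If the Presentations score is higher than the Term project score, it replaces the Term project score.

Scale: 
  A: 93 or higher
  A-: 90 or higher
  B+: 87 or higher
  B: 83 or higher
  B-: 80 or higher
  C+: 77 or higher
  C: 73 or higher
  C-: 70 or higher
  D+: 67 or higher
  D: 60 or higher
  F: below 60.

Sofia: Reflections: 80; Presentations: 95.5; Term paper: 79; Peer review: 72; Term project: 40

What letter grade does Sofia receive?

Presentations (95.5) > Term project (40), so Term project counts as 95.5.
Weighted total:
  Reflections 80 × 0.14 = 11.2
  Presentations 95.5 × 0.13 = 12.415
  Term paper 79 × 0.34 = 26.86
  Peer review 72 × 0.15 = 10.8
  Term project 95.5 × 0.24 = 22.92
Sum = 84.195
84.195 is ≥ 83 and < 87 → B

B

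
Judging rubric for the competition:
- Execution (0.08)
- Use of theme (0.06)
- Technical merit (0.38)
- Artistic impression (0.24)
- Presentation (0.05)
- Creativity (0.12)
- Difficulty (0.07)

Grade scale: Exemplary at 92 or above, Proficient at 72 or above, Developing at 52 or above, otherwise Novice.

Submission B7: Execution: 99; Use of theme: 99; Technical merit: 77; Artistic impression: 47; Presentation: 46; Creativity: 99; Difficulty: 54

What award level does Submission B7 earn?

Proficient

Weighted total:
  Execution 99 × 0.08 = 7.92
  Use of theme 99 × 0.06 = 5.94
  Technical merit 77 × 0.38 = 29.26
  Artistic impression 47 × 0.24 = 11.28
  Presentation 46 × 0.05 = 2.3
  Creativity 99 × 0.12 = 11.88
  Difficulty 54 × 0.07 = 3.78
Sum = 72.36
72.36 is ≥ 72 and < 92 → Proficient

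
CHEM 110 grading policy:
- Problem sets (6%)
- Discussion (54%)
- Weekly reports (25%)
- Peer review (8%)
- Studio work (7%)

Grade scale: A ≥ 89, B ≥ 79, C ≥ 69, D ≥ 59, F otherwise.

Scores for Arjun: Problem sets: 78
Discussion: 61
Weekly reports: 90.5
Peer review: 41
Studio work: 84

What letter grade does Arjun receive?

Weighted total:
  Problem sets 78 × 0.06 = 4.68
  Discussion 61 × 0.54 = 32.94
  Weekly reports 90.5 × 0.25 = 22.625
  Peer review 41 × 0.08 = 3.28
  Studio work 84 × 0.07 = 5.88
Sum = 69.405
69.405 is ≥ 69 and < 79 → C

C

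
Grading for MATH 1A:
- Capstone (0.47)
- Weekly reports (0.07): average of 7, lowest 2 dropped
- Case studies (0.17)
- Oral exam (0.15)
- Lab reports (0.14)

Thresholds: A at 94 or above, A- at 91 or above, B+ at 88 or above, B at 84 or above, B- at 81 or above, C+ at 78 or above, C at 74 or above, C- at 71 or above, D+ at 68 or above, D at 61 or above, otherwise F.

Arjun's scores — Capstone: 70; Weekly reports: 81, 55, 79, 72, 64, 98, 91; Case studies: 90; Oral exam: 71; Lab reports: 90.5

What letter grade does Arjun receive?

C

Weekly reports: drop 55, 64 → average of remaining 5 = 421/5 = 84.2
Weighted total:
  Capstone 70 × 0.47 = 32.9
  Weekly reports 84.2 × 0.07 = 5.894
  Case studies 90 × 0.17 = 15.3
  Oral exam 71 × 0.15 = 10.65
  Lab reports 90.5 × 0.14 = 12.67
Sum = 77.414
77.414 is ≥ 74 and < 78 → C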